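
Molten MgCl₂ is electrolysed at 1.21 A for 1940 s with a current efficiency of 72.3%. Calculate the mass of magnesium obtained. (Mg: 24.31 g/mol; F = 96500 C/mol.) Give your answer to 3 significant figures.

0.214 g

Q = 1.21 × 1940 = 2347 C
n(e⁻) = 2347 / 96500 = 0.02432 mol
Mg²⁺ + 2e⁻ → Mg, so theoretical m(Mg) = 0.01216 × 24.31 = 0.2956 g
Actual mass = 72.3% × 0.2956 = 0.214 g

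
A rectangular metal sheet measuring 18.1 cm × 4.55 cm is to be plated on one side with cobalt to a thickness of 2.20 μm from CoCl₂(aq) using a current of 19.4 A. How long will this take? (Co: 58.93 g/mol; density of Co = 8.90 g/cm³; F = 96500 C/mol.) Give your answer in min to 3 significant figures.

Plated area = 18.1 × 4.55 = 82.36 cm²
Volume = 82.36 × 2.20×10⁻⁴ cm = 0.01812 cm³
m(Co) = 0.01812 × 8.90 = 0.1613 g
n(Co) = 0.1613 / 58.93 = 0.002737 mol; n(e⁻) = 2 × 0.002737 = 0.005474 mol
Q = 0.005474 × 96500 = 528.2 C
t = 528.2 / 19.4 = 27.23 s = 0.454 min

0.454 min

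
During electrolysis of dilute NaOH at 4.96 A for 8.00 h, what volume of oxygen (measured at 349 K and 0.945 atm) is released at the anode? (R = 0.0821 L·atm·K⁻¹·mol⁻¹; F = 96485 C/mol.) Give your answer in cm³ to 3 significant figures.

Charge passed = 4.96 × 28800 = 1.428×10^5 C
n(e⁻) = Q/F = 1.428×10^5/96485 = 1.480 mol
2H₂O → O₂ + 4H⁺ + 4e⁻, so n(O₂) = 1.480 / 4 = 0.3700 mol
V = nRT/P = 0.3700 × 0.0821 × 349 / 0.945 = 11.22 L
= 11200 cm³

11200 cm³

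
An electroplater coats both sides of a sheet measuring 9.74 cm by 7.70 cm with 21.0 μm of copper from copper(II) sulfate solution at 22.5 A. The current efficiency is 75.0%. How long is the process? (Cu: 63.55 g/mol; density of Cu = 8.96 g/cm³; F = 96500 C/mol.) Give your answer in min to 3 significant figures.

Plated area = 2 × 9.74 × 7.70 = 150.0 cm²
Volume = 150.0 × 21.0×10⁻⁴ cm = 0.3150 cm³
m(Cu) = 0.3150 × 8.96 = 2.822 g
n(Cu) = 2.822 / 63.55 = 0.04441 mol; n(e⁻) = 2 × 0.04441 = 0.08882 mol
Q = 0.08882 × 96500 / 0.750 = 11430 C
t = 11430 / 22.5 = 508.0 s = 8.47 min

8.47 min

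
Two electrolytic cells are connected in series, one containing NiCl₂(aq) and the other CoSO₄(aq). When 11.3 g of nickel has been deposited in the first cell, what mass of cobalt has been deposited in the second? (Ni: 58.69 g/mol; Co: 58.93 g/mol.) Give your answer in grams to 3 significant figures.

n(Ni) = 11.3 / 58.69 = 0.1925 mol
Ni²⁺ + 2e⁻ → Ni, so n(e⁻) = 2 × 0.1925 = 0.3850 mol
The cells are in series, so the same charge (and hence the same n(e⁻) = 0.3850 mol) passes through both.
Co²⁺ + 2e⁻ → Co, so n(Co) = 0.3850 / 2 = 0.1925 mol
m(Co) = 0.1925 × 58.93 = 11.3 g

11.3 g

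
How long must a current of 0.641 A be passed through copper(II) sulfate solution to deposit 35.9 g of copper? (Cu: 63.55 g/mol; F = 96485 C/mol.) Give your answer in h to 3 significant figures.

47.2 h

n(Cu) = 35.9 / 63.55 = 0.5649 mol
Cu²⁺ + 2e⁻ → Cu, so n(e⁻) = 2 × 0.5649 = 1.130 mol
Q = 1.130 × 96485 = 1.090×10^5 C
t = Q / I = 1.090×10^5 / 0.641 = 1.700×10^5 s = 47.2 h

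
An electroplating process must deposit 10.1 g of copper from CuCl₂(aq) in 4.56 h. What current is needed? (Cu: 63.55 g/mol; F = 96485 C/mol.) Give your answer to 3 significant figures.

n(Cu) = 10.1 / 63.55 = 0.1589 mol
Cu²⁺ + 2e⁻ → Cu, so n(e⁻) = 2 × 0.1589 = 0.3178 mol
Q = 0.3178 × 96485 = 30660 C
I = Q / t = 30660 / 16416 s = 1.87 A

1.87 A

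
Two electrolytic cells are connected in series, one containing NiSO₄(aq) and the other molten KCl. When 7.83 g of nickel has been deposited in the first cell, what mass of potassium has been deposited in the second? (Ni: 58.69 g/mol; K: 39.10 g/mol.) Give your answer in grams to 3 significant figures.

10.4 g

n(Ni) = 7.83 / 58.69 = 0.1334 mol
Ni²⁺ + 2e⁻ → Ni, so n(e⁻) = 2 × 0.1334 = 0.2668 mol
Since the cells are in series, n(e⁻) in the K cell is also 0.2668 mol.
K⁺ + e⁻ → K, so n(K) = 0.2668 mol
m(K) = 0.2668 × 39.10 = 10.4 g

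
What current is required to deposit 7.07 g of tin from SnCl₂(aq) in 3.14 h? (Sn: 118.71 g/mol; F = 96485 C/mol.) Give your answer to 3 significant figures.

n(Sn) = 7.07 / 118.71 = 0.05956 mol
Sn²⁺ + 2e⁻ → Sn, so n(e⁻) = 2 × 0.05956 = 0.1191 mol
Q = 0.1191 × 96485 = 11490 C
I = Q / t = 11490 / 11304 s = 1.02 A

1.02 A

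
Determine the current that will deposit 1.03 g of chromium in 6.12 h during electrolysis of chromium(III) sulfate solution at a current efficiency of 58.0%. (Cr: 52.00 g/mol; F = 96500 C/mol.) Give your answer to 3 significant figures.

0.449 A

n(Cr) = 1.03 / 52.00 = 0.01981 mol
Cr³⁺ + 3e⁻ → Cr, so n(e⁻) = 3 × 0.01981 = 0.05943 mol
Q = 0.05943 × 96500 / 0.580 = 9888 C
I = Q / t = 9888 / 22032 s = 0.449 A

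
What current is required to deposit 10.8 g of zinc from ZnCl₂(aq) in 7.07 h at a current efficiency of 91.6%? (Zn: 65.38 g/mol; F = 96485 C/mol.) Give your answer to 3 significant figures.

1.37 A

n(Zn) = 10.8 / 65.38 = 0.1652 mol
Zn²⁺ + 2e⁻ → Zn, so n(e⁻) = 2 × 0.1652 = 0.3304 mol
Q = 0.3304 × 96485 / 0.916 = 34800 C
I = Q / t = 34800 / 25452 s = 1.37 A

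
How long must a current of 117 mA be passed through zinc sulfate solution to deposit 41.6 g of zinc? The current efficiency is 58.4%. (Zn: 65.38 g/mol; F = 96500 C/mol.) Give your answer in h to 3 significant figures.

n(Zn) = 41.6 / 65.38 = 0.6363 mol
Zn²⁺ + 2e⁻ → Zn, so n(e⁻) = 2 × 0.6363 = 1.273 mol
Q = 1.273 × 96500 / 0.584 = 2.104×10^5 C
t = Q / I = 2.104×10^5 / 0.117 = 1.798×10^6 s = 499 h

499 h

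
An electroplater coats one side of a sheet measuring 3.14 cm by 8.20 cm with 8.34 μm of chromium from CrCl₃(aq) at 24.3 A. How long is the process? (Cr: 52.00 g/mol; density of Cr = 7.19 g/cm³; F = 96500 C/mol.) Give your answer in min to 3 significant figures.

Plated area = 3.14 × 8.20 = 25.75 cm²
Volume = 25.75 × 8.34×10⁻⁴ cm = 0.02148 cm³
m(Cr) = 0.02148 × 7.19 = 0.1544 g
n(Cr) = 0.1544 / 52.00 = 0.002969 mol; n(e⁻) = 3 × 0.002969 = 0.008907 mol
Q = 0.008907 × 96500 = 859.5 C
t = 859.5 / 24.3 = 35.37 s = 0.590 min

0.590 min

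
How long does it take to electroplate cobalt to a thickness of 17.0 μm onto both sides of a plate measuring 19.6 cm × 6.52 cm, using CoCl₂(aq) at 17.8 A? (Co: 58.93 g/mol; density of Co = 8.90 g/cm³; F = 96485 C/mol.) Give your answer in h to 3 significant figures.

0.198 h

Plated area = 2 × 19.6 × 6.52 = 255.6 cm²
Volume = 255.6 × 17.0×10⁻⁴ cm = 0.4345 cm³
m(Co) = 0.4345 × 8.90 = 3.867 g
n(Co) = 3.867 / 58.93 = 0.06562 mol; n(e⁻) = 2 × 0.06562 = 0.1312 mol
Q = 0.1312 × 96485 = 12660 C
t = 12660 / 17.8 = 711.2 s = 0.198 h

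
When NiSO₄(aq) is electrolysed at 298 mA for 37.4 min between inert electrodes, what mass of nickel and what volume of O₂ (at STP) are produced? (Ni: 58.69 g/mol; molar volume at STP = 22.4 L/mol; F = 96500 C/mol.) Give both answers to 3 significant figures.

0.203 g Ni; 0.0388 L O₂

Q = 0.298 × 2244 = 668.7 C; n(e⁻) = 668.7 / 96500 = 0.006930 mol
Cathode: Ni²⁺ + 2e⁻ → Ni → n(Ni) = 0.006930/2 = 0.003465 mol → 0.203 g
Anode: 2H₂O → O₂ + 4H⁺ + 4e⁻ → n(O₂) = 0.006930/4 = 0.001733 mol → 0.0388 L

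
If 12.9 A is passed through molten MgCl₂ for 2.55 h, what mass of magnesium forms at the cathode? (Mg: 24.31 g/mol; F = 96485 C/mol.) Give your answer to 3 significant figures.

Charge passed = 12.9 × 9180 = 1.184×10^5 C
n(e⁻) = Q/F = 1.184×10^5/96485 = 1.227 mol
Mg²⁺ + 2e⁻ → Mg, so n(Mg) = 1.227 / 2 = 0.6135 mol
m = 0.6135 × 24.31 = 14.9 g

14.9 g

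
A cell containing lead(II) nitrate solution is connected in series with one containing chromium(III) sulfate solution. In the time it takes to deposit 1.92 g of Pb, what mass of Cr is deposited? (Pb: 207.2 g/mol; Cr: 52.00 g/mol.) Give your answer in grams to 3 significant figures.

0.321 g

n(Pb) = 1.92 / 207.2 = 0.009266 mol
Pb²⁺ + 2e⁻ → Pb, so n(e⁻) = 2 × 0.009266 = 0.01853 mol
Same current for the same time ⇒ same n(e⁻) = 0.01853 mol in both cells.
Cr³⁺ + 3e⁻ → Cr, so n(Cr) = 0.01853 / 3 = 0.006177 mol
m(Cr) = 0.006177 × 52.00 = 0.321 g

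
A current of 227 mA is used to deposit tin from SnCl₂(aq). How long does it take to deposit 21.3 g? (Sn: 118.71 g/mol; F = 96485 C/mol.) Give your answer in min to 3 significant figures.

n(Sn) = 21.3 / 118.71 = 0.1794 mol
Sn²⁺ + 2e⁻ → Sn, so n(e⁻) = 2 × 0.1794 = 0.3588 mol
Q = 0.3588 × 96485 = 34620 C
t = Q / I = 34620 / 0.227 = 1.525×10^5 s = 2540 min

2540 min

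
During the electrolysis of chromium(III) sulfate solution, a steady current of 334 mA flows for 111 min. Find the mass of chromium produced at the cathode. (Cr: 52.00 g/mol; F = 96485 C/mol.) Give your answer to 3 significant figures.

0.400 g

Q = 0.334 A × 6660 s = 2224 C
n(e⁻) = 2224 / 96485 = 0.02305 mol
Cr³⁺ + 3e⁻ → Cr, so n(Cr) = 0.02305 / 3 = 0.007683 mol
m = 0.007683 × 52.00 = 0.400 g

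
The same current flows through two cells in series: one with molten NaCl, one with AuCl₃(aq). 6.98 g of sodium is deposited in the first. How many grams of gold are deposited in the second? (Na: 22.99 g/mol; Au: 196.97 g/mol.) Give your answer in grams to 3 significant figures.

19.9 g

n(Na) = 6.98 / 22.99 = 0.3036 mol
Na⁺ + e⁻ → Na, so n(e⁻) = 0.3036 mol
Same current for the same time ⇒ same n(e⁻) = 0.3036 mol in both cells.
Au³⁺ + 3e⁻ → Au, so n(Au) = 0.3036 / 3 = 0.1012 mol
m(Au) = 0.1012 × 196.97 = 19.9 g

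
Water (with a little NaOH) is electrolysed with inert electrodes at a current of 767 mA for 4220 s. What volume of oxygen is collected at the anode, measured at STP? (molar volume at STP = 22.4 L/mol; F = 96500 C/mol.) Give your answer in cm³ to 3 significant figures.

188 cm³

Q = 0.767 A × 4220 s = 3237 C
n(e⁻) = 3237 / 96500 = 0.03354 mol
2H₂O → O₂ + 4H⁺ + 4e⁻, so n(O₂) = 0.03354 / 4 = 0.008385 mol
V = 0.008385 × 22.4 = 0.1878 L
= 188 cm³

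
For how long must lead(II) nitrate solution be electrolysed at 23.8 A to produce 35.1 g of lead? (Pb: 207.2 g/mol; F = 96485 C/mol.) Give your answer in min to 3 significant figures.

22.9 min

n(Pb) = 35.1 / 207.2 = 0.1694 mol
Pb²⁺ + 2e⁻ → Pb, so n(e⁻) = 2 × 0.1694 = 0.3388 mol
Q = 0.3388 × 96485 = 32690 C
t = Q / I = 32690 / 23.8 = 1374 s = 22.9 min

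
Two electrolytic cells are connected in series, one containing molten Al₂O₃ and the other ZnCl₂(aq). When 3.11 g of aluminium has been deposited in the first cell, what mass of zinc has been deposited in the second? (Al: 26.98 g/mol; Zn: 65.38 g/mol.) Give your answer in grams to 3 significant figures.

n(Al) = 3.11 / 26.98 = 0.1153 mol
Al³⁺ + 3e⁻ → Al, so n(e⁻) = 3 × 0.1153 = 0.3459 mol
In series, the same 0.3459 mol of electrons flows through the second cell.
Zn²⁺ + 2e⁻ → Zn, so n(Zn) = 0.3459 / 2 = 0.1730 mol
m(Zn) = 0.1730 × 65.38 = 11.3 g

11.3 g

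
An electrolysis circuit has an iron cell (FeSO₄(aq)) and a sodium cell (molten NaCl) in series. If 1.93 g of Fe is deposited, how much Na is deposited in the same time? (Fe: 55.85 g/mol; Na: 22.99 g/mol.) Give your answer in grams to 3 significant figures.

1.59 g

n(Fe) = 1.93 / 55.85 = 0.03456 mol
Fe²⁺ + 2e⁻ → Fe, so n(e⁻) = 2 × 0.03456 = 0.06912 mol
Same current for the same time ⇒ same n(e⁻) = 0.06912 mol in both cells.
Na⁺ + e⁻ → Na, so n(Na) = 0.06912 mol
m(Na) = 0.06912 × 22.99 = 1.59 g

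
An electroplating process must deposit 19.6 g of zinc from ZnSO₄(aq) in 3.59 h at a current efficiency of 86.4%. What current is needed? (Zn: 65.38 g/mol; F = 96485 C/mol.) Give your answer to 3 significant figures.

5.18 A

n(Zn) = 19.6 / 65.38 = 0.2998 mol
Zn²⁺ + 2e⁻ → Zn, so n(e⁻) = 2 × 0.2998 = 0.5996 mol
Q = 0.5996 × 96485 / 0.864 = 66960 C
I = Q / t = 66960 / 12924 s = 5.18 A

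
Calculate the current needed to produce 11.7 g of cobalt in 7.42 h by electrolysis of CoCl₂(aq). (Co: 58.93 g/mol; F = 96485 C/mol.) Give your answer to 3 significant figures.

n(Co) = 11.7 / 58.93 = 0.1985 mol
Co²⁺ + 2e⁻ → Co, so n(e⁻) = 2 × 0.1985 = 0.3970 mol
Q = 0.3970 × 96485 = 38300 C
I = Q / t = 38300 / 26712 s = 1.43 A

1.43 A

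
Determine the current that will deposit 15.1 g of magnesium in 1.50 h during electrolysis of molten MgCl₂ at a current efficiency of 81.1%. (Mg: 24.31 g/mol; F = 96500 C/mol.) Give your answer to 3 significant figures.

n(Mg) = 15.1 / 24.31 = 0.6211 mol
Mg²⁺ + 2e⁻ → Mg, so n(e⁻) = 2 × 0.6211 = 1.242 mol
Q = 1.242 × 96500 / 0.811 = 1.478×10^5 C
I = Q / t = 1.478×10^5 / 5400 s = 27.4 A

27.4 A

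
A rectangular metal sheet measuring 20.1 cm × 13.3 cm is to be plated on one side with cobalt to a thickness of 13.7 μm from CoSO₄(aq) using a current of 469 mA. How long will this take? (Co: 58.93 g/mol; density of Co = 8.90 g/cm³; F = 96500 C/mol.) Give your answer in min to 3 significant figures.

Plated area = 20.1 × 13.3 = 267.3 cm²
Volume = 267.3 × 13.7×10⁻⁴ cm = 0.3662 cm³
m(Co) = 0.3662 × 8.90 = 3.259 g
n(Co) = 3.259 / 58.93 = 0.05530 mol; n(e⁻) = 2 × 0.05530 = 0.1106 mol
Q = 0.1106 × 96500 = 10670 C
t = 10670 / 0.469 = 22750 s = 379 min

379 min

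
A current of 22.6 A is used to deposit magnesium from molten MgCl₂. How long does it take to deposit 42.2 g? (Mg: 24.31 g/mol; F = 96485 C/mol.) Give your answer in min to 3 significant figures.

247 min

n(Mg) = 42.2 / 24.31 = 1.736 mol
Mg²⁺ + 2e⁻ → Mg, so n(e⁻) = 2 × 1.736 = 3.472 mol
Q = 3.472 × 96485 = 3.350×10^5 C
t = Q / I = 3.350×10^5 / 22.6 = 14820 s = 247 min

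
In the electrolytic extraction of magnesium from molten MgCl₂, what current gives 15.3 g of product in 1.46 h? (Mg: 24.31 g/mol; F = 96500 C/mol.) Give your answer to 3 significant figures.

23.1 A

n(Mg) = 15.3 / 24.31 = 0.6294 mol
Mg²⁺ + 2e⁻ → Mg, so n(e⁻) = 2 × 0.6294 = 1.259 mol
Q = 1.259 × 96500 = 1.215×10^5 C
I = Q / t = 1.215×10^5 / 5256 s = 23.1 A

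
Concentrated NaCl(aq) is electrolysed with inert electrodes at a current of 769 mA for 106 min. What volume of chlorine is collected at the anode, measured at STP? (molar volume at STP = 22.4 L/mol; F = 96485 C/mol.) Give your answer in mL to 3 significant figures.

568 mL

Q = 0.769 A × 6360 s = 4891 C
n(e⁻) = 4891 / 96485 = 0.05069 mol
2Cl⁻ → Cl₂ + 2e⁻, so n(Cl₂) = 0.05069 / 2 = 0.02535 mol
V = 0.02535 × 22.4 = 0.5678 L
= 568 mL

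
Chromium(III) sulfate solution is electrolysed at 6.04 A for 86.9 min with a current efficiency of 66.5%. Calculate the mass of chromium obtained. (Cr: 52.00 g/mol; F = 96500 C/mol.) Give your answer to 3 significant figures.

Q = 6.04 × 5214 = 31490 C
n(e⁻) = 31490 / 96500 = 0.3263 mol
Cr³⁺ + 3e⁻ → Cr, so theoretical m(Cr) = 0.1088 × 52.00 = 5.658 g
Actual mass = 66.5% × 5.658 = 3.76 g

3.76 g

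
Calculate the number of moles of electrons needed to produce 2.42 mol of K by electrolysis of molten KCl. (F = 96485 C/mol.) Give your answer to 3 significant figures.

2.42 mol

K⁺ + e⁻ → K, so n(e⁻) = 1 × 2.42 = 2.420 mol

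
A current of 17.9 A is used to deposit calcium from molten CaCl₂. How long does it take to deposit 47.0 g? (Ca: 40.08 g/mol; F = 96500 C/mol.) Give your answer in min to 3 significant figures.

n(Ca) = 47.0 / 40.08 = 1.173 mol
Ca²⁺ + 2e⁻ → Ca, so n(e⁻) = 2 × 1.173 = 2.346 mol
Q = 2.346 × 96500 = 2.264×10^5 C
t = Q / I = 2.264×10^5 / 17.9 = 12650 s = 211 min

211 min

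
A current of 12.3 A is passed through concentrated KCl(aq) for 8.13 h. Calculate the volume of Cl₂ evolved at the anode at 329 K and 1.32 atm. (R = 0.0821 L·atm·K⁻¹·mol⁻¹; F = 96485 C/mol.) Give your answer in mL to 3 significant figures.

Q = It = 12.3 × 29268 = 3.600×10^5 C
n(e⁻) = Q/F = 3.600×10^5/96485 = 3.731 mol
2Cl⁻ → Cl₂ + 2e⁻, so n(Cl₂) = 3.731 / 2 = 1.866 mol
V = nRT/P = 1.866 × 0.0821 × 329 / 1.32 = 38.18 L
= 38200 mL

38200 mL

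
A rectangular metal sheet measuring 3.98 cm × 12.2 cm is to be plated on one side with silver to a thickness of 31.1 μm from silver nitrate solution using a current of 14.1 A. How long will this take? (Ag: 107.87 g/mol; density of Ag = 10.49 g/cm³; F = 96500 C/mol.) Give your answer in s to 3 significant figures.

101 s

Plated area = 3.98 × 12.2 = 48.56 cm²
Volume = 48.56 × 31.1×10⁻⁴ cm = 0.1510 cm³
m(Ag) = 0.1510 × 10.49 = 1.584 g
n(Ag) = 1.584 / 107.87 = 0.01468 mol; n(e⁻) = 0.01468 mol
Q = 0.01468 × 96500 = 1417 C
t = 1417 / 14.1 = 100.5 s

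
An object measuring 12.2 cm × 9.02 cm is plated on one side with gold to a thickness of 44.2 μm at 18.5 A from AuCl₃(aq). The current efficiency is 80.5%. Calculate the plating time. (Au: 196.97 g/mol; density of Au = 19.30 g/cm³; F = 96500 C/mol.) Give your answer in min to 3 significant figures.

Plated area = 12.2 × 9.02 = 110.0 cm²
Volume = 110.0 × 44.2×10⁻⁴ cm = 0.4862 cm³
m(Au) = 0.4862 × 19.30 = 9.384 g
n(Au) = 9.384 / 196.97 = 0.04764 mol; n(e⁻) = 3 × 0.04764 = 0.1429 mol
Q = 0.1429 × 96500 / 0.805 = 17130 C
t = 17130 / 18.5 = 925.9 s = 15.4 min

15.4 min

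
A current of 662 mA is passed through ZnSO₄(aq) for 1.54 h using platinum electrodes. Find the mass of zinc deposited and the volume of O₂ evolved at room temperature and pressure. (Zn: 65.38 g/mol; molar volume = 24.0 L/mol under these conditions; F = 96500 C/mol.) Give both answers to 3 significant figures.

1.24 g Zn; 0.228 L O₂

Q = 0.662 × 5544 = 3670 C; n(e⁻) = 3670 / 96500 = 0.03803 mol
Cathode: Zn²⁺ + 2e⁻ → Zn → n(Zn) = 0.03803/2 = 0.01902 mol → 1.24 g
Anode: 2H₂O → O₂ + 4H⁺ + 4e⁻ → n(O₂) = 0.03803/4 = 0.009508 mol → 0.228 L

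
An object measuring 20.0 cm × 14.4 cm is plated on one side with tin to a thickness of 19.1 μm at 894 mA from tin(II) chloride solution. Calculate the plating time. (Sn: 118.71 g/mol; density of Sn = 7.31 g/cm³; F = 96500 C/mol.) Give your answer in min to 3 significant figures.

122 min

Plated area = 20.0 × 14.4 = 288.0 cm²
Volume = 288.0 × 19.1×10⁻⁴ cm = 0.5501 cm³
m(Sn) = 0.5501 × 7.31 = 4.021 g
n(Sn) = 4.021 / 118.71 = 0.03387 mol; n(e⁻) = 2 × 0.03387 = 0.06774 mol
Q = 0.06774 × 96500 = 6537 C
t = 6537 / 0.894 = 7312 s = 122 min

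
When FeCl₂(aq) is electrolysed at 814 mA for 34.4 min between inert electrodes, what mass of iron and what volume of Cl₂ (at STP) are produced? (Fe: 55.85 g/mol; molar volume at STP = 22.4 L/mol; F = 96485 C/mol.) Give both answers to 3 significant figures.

Q = 0.814 × 2064 = 1680 C; n(e⁻) = 1680 / 96485 = 0.01741 mol
Cathode: Fe²⁺ + 2e⁻ → Fe → n(Fe) = 0.01741/2 = 0.008705 mol → 0.486 g
Anode: 2Cl⁻ → Cl₂ + 2e⁻ → n(Cl₂) = 0.01741/2 = 0.008705 mol → 0.195 L

0.486 g Fe; 0.195 L Cl₂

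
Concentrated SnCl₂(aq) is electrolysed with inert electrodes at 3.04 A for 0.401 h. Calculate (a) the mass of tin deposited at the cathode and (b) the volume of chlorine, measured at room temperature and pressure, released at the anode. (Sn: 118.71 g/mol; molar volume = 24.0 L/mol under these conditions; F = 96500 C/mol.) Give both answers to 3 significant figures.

2.70 g Sn; 0.546 L Cl₂

Q = 3.04 × 1443.6 = 4389 C; n(e⁻) = 4389 / 96500 = 0.04548 mol
Cathode: Sn²⁺ + 2e⁻ → Sn → n(Sn) = 0.04548/2 = 0.02274 mol → 2.70 g
Anode: 2Cl⁻ → Cl₂ + 2e⁻ → n(Cl₂) = 0.04548/2 = 0.02274 mol → 0.546 L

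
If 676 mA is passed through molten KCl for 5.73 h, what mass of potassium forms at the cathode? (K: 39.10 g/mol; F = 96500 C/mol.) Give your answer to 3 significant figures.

5.65 g

Q = 0.676 A × 20628 s = 13940 C
n(e⁻) = 13940 / 96500 = 0.1445 mol
K⁺ + e⁻ → K, so n(K) = 0.1445 mol
m = 0.1445 × 39.10 = 5.65 g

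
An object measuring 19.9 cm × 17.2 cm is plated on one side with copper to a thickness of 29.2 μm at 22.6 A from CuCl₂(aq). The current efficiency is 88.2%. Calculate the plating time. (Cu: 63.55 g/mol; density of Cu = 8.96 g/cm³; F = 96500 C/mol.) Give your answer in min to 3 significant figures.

Plated area = 19.9 × 17.2 = 342.3 cm²
Volume = 342.3 × 29.2×10⁻⁴ cm = 0.9995 cm³
m(Cu) = 0.9995 × 8.96 = 8.956 g
n(Cu) = 8.956 / 63.55 = 0.1409 mol; n(e⁻) = 2 × 0.1409 = 0.2818 mol
Q = 0.2818 × 96500 / 0.882 = 30830 C
t = 30830 / 22.6 = 1364 s = 22.7 min

22.7 min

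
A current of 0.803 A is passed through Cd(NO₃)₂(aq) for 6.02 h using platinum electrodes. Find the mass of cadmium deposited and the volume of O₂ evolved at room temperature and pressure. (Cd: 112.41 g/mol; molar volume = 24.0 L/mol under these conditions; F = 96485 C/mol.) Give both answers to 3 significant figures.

Q = 0.803 × 21672 = 17400 C; n(e⁻) = 17400 / 96485 = 0.1803 mol
Cathode: Cd²⁺ + 2e⁻ → Cd → n(Cd) = 0.1803/2 = 0.09015 mol → 10.1 g
Anode: 2H₂O → O₂ + 4H⁺ + 4e⁻ → n(O₂) = 0.1803/4 = 0.04508 mol → 1.08 L

10.1 g Cd; 1.08 L O₂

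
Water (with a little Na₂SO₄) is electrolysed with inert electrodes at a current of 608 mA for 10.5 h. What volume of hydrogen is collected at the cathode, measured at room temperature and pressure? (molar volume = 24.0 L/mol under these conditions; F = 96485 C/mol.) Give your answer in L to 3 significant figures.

Q = 0.608 A × 37800 s = 22980 C
Moles of electrons = 22980 / 96485 = 0.2382 mol
2H⁺ + 2e⁻ → H₂, so n(H₂) = 0.2382 / 2 = 0.1191 mol
V = 0.1191 × 24.0 = 2.858 L

2.86 L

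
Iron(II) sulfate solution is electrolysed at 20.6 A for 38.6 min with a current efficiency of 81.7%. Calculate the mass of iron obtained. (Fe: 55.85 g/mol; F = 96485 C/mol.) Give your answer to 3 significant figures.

Q = 20.6 × 2316 = 47710 C
n(e⁻) = 47710 / 96485 = 0.4945 mol
Fe²⁺ + 2e⁻ → Fe, so theoretical m(Fe) = 0.2473 × 55.85 = 13.81 g
Actual mass = 81.7% × 13.81 = 11.3 g

11.3 g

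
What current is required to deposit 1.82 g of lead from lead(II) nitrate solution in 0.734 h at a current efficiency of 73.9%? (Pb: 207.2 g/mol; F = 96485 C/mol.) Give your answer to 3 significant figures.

0.868 A

n(Pb) = 1.82 / 207.2 = 0.008784 mol
Pb²⁺ + 2e⁻ → Pb, so n(e⁻) = 2 × 0.008784 = 0.01757 mol
Q = 0.01757 × 96485 / 0.739 = 2294 C
I = Q / t = 2294 / 2642.4 s = 0.868 A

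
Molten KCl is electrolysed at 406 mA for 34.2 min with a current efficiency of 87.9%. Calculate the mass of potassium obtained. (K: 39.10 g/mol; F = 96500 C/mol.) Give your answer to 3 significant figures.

0.297 g

Q = 0.406 × 2052 = 833.1 C
n(e⁻) = 833.1 / 96500 = 0.008633 mol
K⁺ + e⁻ → K, so theoretical m(K) = 0.008633 × 39.10 = 0.3376 g
Actual mass = 87.9% × 0.3376 = 0.297 g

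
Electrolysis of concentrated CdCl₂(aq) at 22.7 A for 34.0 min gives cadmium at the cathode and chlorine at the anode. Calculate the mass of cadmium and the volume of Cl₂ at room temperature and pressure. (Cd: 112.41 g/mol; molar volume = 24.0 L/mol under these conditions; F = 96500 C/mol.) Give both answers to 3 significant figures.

Q = 22.7 × 2040 = 46310 C; n(e⁻) = 46310 / 96500 = 0.4799 mol
Cathode: Cd²⁺ + 2e⁻ → Cd → n(Cd) = 0.4799/2 = 0.2400 mol → 27.0 g
Anode: 2Cl⁻ → Cl₂ + 2e⁻ → n(Cl₂) = 0.4799/2 = 0.2400 mol → 5.76 L

27.0 g Cd; 5.76 L Cl₂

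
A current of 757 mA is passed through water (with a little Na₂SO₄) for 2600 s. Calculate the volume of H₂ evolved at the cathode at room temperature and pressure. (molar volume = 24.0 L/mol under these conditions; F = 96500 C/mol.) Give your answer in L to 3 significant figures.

Q = 0.757 A × 2600 s = 1968 C
Moles of electrons = 1968 / 96500 = 0.02039 mol
2H⁺ + 2e⁻ → H₂, so n(H₂) = 0.02039 / 2 = 0.01020 mol
V = 0.01020 × 24.0 = 0.2448 L

0.245 L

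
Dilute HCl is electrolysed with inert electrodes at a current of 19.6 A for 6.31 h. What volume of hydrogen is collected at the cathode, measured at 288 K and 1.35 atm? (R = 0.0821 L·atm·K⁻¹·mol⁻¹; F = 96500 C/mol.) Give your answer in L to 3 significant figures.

Q = It = 19.6 × 22716 = 4.452×10^5 C
Moles of electrons = 4.452×10^5 / 96500 = 4.613 mol
2H⁺ + 2e⁻ → H₂, so n(H₂) = 4.613 / 2 = 2.307 mol
V = nRT/P = 2.307 × 0.0821 × 288 / 1.35 = 40.41 L

40.4 L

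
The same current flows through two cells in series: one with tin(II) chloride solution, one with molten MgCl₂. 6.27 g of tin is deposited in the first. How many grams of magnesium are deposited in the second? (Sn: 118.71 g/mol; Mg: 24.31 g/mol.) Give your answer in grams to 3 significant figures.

1.28 g

n(Sn) = 6.27 / 118.71 = 0.05282 mol
Sn²⁺ + 2e⁻ → Sn, so n(e⁻) = 2 × 0.05282 = 0.1056 mol
Same current for the same time ⇒ same n(e⁻) = 0.1056 mol in both cells.
Mg²⁺ + 2e⁻ → Mg, so n(Mg) = 0.1056 / 2 = 0.05280 mol
m(Mg) = 0.05280 × 24.31 = 1.28 g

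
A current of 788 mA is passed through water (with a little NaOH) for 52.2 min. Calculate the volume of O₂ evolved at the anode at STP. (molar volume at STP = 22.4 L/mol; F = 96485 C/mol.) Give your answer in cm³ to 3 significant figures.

143 cm³

Q = 0.788 A × 3132 s = 2468 C
n(e⁻) = Q/F = 2468/96485 = 0.02558 mol
2H₂O → O₂ + 4H⁺ + 4e⁻, so n(O₂) = 0.02558 / 4 = 0.006395 mol
V = 0.006395 × 22.4 = 0.1432 L
= 143 cm³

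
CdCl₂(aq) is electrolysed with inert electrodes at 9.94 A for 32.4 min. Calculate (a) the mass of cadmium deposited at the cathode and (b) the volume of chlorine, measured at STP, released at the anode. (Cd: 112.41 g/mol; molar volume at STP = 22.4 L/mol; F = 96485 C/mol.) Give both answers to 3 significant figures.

11.3 g Cd; 2.24 L Cl₂

Q = 9.94 × 1944 = 19320 C; n(e⁻) = 19320 / 96485 = 0.2002 mol
Cathode: Cd²⁺ + 2e⁻ → Cd → n(Cd) = 0.2002/2 = 0.1001 mol → 11.3 g
Anode: 2Cl⁻ → Cl₂ + 2e⁻ → n(Cl₂) = 0.2002/2 = 0.1001 mol → 2.24 L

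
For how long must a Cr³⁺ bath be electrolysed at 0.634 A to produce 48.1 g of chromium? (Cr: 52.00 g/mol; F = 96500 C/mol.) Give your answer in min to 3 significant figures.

7040 min

n(Cr) = 48.1 / 52.00 = 0.9250 mol
Cr³⁺ + 3e⁻ → Cr, so n(e⁻) = 3 × 0.9250 = 2.775 mol
Q = 2.775 × 96500 = 2.678×10^5 C
t = Q / I = 2.678×10^5 / 0.634 = 4.224×10^5 s = 7040 min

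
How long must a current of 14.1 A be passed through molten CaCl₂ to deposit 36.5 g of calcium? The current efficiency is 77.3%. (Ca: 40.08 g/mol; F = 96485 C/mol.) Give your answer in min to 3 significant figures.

n(Ca) = 36.5 / 40.08 = 0.9107 mol
Ca²⁺ + 2e⁻ → Ca, so n(e⁻) = 2 × 0.9107 = 1.821 mol
Q = 1.821 × 96485 / 0.773 = 2.273×10^5 C
t = Q / I = 2.273×10^5 / 14.1 = 16120 s = 269 min

269 min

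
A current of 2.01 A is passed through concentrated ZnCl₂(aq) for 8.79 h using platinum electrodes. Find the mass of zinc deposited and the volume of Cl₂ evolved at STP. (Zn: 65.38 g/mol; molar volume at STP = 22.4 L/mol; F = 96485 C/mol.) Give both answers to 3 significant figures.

21.5 g Zn; 7.38 L Cl₂

Q = 2.01 × 31644 = 63600 C; n(e⁻) = 63600 / 96485 = 0.6592 mol
Cathode: Zn²⁺ + 2e⁻ → Zn → n(Zn) = 0.6592/2 = 0.3296 mol → 21.5 g
Anode: 2Cl⁻ → Cl₂ + 2e⁻ → n(Cl₂) = 0.6592/2 = 0.3296 mol → 7.38 L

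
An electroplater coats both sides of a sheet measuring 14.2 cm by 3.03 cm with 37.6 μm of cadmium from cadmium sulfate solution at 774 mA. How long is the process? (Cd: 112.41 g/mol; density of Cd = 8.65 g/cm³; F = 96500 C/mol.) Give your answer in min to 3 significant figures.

103 min

Plated area = 2 × 14.2 × 3.03 = 86.05 cm²
Volume = 86.05 × 37.6×10⁻⁴ cm = 0.3235 cm³
m(Cd) = 0.3235 × 8.65 = 2.798 g
n(Cd) = 2.798 / 112.41 = 0.02489 mol; n(e⁻) = 2 × 0.02489 = 0.04978 mol
Q = 0.04978 × 96500 = 4804 C
t = 4804 / 0.774 = 6207 s = 103 min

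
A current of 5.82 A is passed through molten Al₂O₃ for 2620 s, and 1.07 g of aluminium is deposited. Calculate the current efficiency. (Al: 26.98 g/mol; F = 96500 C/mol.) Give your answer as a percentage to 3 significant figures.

75.3%

Q = 5.82 × 2620 = 15250 C
n(e⁻) = 15250 / 96500 = 0.1580 mol
Al³⁺ + 3e⁻ → Al, so theoretical n(Al) = 0.05267 mol → 1.421 g
Efficiency = 1.07 / 1.421 = 0.7530 = 75.3%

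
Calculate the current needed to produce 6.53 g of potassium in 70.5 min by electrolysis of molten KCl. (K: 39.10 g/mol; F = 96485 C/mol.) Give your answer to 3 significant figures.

n(K) = 6.53 / 39.10 = 0.1670 mol
K⁺ + e⁻ → K, so n(e⁻) = 0.1670 mol
Q = 0.1670 × 96485 = 16110 C
I = Q / t = 16110 / 4230 s = 3.81 A

3.81 A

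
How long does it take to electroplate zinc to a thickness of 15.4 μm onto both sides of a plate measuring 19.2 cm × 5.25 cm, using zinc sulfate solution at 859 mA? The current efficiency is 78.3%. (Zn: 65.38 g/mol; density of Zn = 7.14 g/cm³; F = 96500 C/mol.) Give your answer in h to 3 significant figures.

Plated area = 2 × 19.2 × 5.25 = 201.6 cm²
Volume = 201.6 × 15.4×10⁻⁴ cm = 0.3105 cm³
m(Zn) = 0.3105 × 7.14 = 2.217 g
n(Zn) = 2.217 / 65.38 = 0.03391 mol; n(e⁻) = 2 × 0.03391 = 0.06782 mol
Q = 0.06782 × 96500 / 0.783 = 8358 C
t = 8358 / 0.859 = 9730 s = 2.70 h

2.70 h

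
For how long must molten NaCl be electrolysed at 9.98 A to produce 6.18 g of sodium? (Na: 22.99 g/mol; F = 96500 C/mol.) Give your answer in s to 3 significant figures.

2600 s

n(Na) = 6.18 / 22.99 = 0.2688 mol
Na⁺ + e⁻ → Na, so n(e⁻) = 0.2688 mol
Q = 0.2688 × 96500 = 25940 C
t = Q / I = 25940 / 9.98 = 2599 s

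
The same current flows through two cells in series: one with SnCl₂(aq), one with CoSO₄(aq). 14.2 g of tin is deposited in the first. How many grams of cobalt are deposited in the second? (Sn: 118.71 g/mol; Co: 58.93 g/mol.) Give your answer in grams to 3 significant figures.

7.05 g

n(Sn) = 14.2 / 118.71 = 0.1196 mol
Sn²⁺ + 2e⁻ → Sn, so n(e⁻) = 2 × 0.1196 = 0.2392 mol
In series, the same 0.2392 mol of electrons flows through the second cell.
Co²⁺ + 2e⁻ → Co, so n(Co) = 0.2392 / 2 = 0.1196 mol
m(Co) = 0.1196 × 58.93 = 7.05 g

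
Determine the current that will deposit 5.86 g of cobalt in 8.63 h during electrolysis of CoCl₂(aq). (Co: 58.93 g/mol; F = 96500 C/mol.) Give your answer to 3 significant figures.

0.618 A

n(Co) = 5.86 / 58.93 = 0.09944 mol
Co²⁺ + 2e⁻ → Co, so n(e⁻) = 2 × 0.09944 = 0.1989 mol
Q = 0.1989 × 96500 = 19190 C
I = Q / t = 19190 / 31068 s = 0.618 A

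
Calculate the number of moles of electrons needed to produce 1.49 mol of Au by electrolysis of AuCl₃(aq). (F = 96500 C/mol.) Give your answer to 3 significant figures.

4.47 mol

Au³⁺ + 3e⁻ → Au, so n(e⁻) = 3 × 1.49 = 4.470 mol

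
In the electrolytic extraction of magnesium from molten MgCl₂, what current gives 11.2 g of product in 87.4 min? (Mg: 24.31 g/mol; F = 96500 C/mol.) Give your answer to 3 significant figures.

17.0 A

n(Mg) = 11.2 / 24.31 = 0.4607 mol
Mg²⁺ + 2e⁻ → Mg, so n(e⁻) = 2 × 0.4607 = 0.9214 mol
Q = 0.9214 × 96500 = 88920 C
I = Q / t = 88920 / 5244 s = 17.0 A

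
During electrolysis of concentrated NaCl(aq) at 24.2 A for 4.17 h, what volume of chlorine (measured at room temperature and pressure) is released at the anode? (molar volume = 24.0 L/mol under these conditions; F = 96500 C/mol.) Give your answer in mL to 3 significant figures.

Q = 24.2 A × 15012 s = 3.633×10^5 C
n(e⁻) = Q/F = 3.633×10^5/96500 = 3.765 mol
2Cl⁻ → Cl₂ + 2e⁻, so n(Cl₂) = 3.765 / 2 = 1.883 mol
V = 1.883 × 24.0 = 45.19 L
= 45200 mL

45200 mL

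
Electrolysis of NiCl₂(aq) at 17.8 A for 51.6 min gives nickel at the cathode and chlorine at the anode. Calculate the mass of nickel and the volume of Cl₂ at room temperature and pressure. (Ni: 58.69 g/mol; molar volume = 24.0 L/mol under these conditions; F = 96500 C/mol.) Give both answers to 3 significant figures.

Q = 17.8 × 3096 = 55110 C; n(e⁻) = 55110 / 96500 = 0.5711 mol
Cathode: Ni²⁺ + 2e⁻ → Ni → n(Ni) = 0.5711/2 = 0.2856 mol → 16.8 g
Anode: 2Cl⁻ → Cl₂ + 2e⁻ → n(Cl₂) = 0.5711/2 = 0.2856 mol → 6.85 L

16.8 g Ni; 6.85 L Cl₂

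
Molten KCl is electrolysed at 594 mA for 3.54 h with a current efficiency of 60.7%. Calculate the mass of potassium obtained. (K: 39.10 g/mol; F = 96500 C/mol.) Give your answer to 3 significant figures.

Q = 0.594 × 12744 = 7570 C
n(e⁻) = 7570 / 96500 = 0.07845 mol
K⁺ + e⁻ → K, so theoretical m(K) = 0.07845 × 39.10 = 3.067 g
Actual mass = 60.7% × 3.067 = 1.86 g

1.86 g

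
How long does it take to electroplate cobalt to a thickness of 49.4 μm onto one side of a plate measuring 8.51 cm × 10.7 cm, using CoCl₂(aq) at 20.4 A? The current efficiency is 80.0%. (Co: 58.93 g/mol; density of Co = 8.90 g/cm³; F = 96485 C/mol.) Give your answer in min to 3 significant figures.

13.4 min

Plated area = 8.51 × 10.7 = 91.06 cm²
Volume = 91.06 × 49.4×10⁻⁴ cm = 0.4498 cm³
m(Co) = 0.4498 × 8.90 = 4.003 g
n(Co) = 4.003 / 58.93 = 0.06793 mol; n(e⁻) = 2 × 0.06793 = 0.1359 mol
Q = 0.1359 × 96485 / 0.800 = 16390 C
t = 16390 / 20.4 = 803.4 s = 13.4 min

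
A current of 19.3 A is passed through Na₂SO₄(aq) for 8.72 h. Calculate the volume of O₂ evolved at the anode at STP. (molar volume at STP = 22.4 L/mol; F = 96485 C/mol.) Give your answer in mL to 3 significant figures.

Q = 19.3 A × 31392 s = 6.059×10^5 C
n(e⁻) = 6.059×10^5 / 96485 = 6.280 mol
2H₂O → O₂ + 4H⁺ + 4e⁻, so n(O₂) = 6.280 / 4 = 1.570 mol
V = 1.570 × 22.4 = 35.17 L
= 35200 mL

35200 mL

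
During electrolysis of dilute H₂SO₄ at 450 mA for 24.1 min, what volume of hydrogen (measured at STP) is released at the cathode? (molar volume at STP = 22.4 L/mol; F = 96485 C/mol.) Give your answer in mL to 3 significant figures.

Q = It = 0.450 × 1446 = 650.7 C
Moles of electrons = 650.7 / 96485 = 0.006744 mol
2H⁺ + 2e⁻ → H₂, so n(H₂) = 0.006744 / 2 = 0.003372 mol
V = 0.003372 × 22.4 = 0.07553 L
= 75.5 mL

75.5 mL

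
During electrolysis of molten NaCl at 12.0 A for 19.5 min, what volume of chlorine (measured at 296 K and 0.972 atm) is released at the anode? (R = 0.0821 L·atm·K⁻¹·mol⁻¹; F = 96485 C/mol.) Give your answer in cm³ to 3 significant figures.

Q = 12.0 A × 1170 s = 14040 C
n(e⁻) = Q/F = 14040/96485 = 0.1455 mol
2Cl⁻ → Cl₂ + 2e⁻, so n(Cl₂) = 0.1455 / 2 = 0.07275 mol
V = nRT/P = 0.07275 × 0.0821 × 296 / 0.972 = 1.819 L
= 1820 cm³

1820 cm³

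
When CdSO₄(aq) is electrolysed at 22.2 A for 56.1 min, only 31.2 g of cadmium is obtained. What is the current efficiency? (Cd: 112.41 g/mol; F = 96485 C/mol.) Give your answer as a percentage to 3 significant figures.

Q = 22.2 × 3366 = 74730 C
n(e⁻) = 74730 / 96485 = 0.7745 mol
Cd²⁺ + 2e⁻ → Cd, so theoretical n(Cd) = 0.3873 mol → 43.54 g
Efficiency = 31.2 / 43.54 = 0.7166 = 71.7%

71.7%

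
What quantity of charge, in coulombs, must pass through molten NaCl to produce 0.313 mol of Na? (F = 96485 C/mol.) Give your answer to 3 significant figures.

30200 C

Na⁺ + e⁻ → Na, so n(e⁻) = 1 × 0.313 = 0.3130 mol
Q = 0.3130 × 96485 = 30200 C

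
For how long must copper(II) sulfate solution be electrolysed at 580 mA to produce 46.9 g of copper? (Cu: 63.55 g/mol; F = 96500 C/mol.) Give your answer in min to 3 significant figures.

4090 min

n(Cu) = 46.9 / 63.55 = 0.7380 mol
Cu²⁺ + 2e⁻ → Cu, so n(e⁻) = 2 × 0.7380 = 1.476 mol
Q = 1.476 × 96500 = 1.424×10^5 C
t = Q / I = 1.424×10^5 / 0.580 = 2.455×10^5 s = 4090 min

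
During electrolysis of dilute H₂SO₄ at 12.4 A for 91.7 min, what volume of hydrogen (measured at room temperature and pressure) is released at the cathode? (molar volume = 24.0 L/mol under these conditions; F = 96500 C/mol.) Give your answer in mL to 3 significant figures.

8480 mL

Q = It = 12.4 × 5502 = 68220 C
Moles of electrons = 68220 / 96500 = 0.7069 mol
2H⁺ + 2e⁻ → H₂, so n(H₂) = 0.7069 / 2 = 0.3535 mol
V = 0.3535 × 24.0 = 8.484 L
= 8480 mL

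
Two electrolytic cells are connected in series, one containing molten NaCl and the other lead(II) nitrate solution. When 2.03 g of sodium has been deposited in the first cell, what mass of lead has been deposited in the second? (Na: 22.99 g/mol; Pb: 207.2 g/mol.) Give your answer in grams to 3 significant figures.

9.15 g

n(Na) = 2.03 / 22.99 = 0.08830 mol
Na⁺ + e⁻ → Na, so n(e⁻) = 0.08830 mol
Since the cells are in series, n(e⁻) in the Pb cell is also 0.08830 mol.
Pb²⁺ + 2e⁻ → Pb, so n(Pb) = 0.08830 / 2 = 0.04415 mol
m(Pb) = 0.04415 × 207.2 = 9.15 g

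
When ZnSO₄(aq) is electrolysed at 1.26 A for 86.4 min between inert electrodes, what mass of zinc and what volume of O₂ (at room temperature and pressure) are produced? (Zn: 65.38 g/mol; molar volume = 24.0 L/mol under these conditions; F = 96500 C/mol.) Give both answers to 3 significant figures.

2.21 g Zn; 0.406 L O₂

Q = 1.26 × 5184 = 6532 C; n(e⁻) = 6532 / 96500 = 0.06769 mol
Cathode: Zn²⁺ + 2e⁻ → Zn → n(Zn) = 0.06769/2 = 0.03385 mol → 2.21 g
Anode: 2H₂O → O₂ + 4H⁺ + 4e⁻ → n(O₂) = 0.06769/4 = 0.01692 mol → 0.406 L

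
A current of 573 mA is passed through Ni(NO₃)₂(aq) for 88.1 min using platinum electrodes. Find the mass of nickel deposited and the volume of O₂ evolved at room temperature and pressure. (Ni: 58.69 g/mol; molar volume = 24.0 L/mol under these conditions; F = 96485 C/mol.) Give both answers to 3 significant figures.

Q = 0.573 × 5286 = 3029 C; n(e⁻) = 3029 / 96485 = 0.03139 mol
Cathode: Ni²⁺ + 2e⁻ → Ni → n(Ni) = 0.03139/2 = 0.01570 mol → 0.921 g
Anode: 2H₂O → O₂ + 4H⁺ + 4e⁻ → n(O₂) = 0.03139/4 = 0.007848 mol → 0.188 L

0.921 g Ni; 0.188 L O₂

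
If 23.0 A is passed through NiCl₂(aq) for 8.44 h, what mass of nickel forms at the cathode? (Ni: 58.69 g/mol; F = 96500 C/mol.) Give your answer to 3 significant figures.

213 g

Charge passed = 23.0 × 30384 = 6.988×10^5 C
n(e⁻) = Q/F = 6.988×10^5/96500 = 7.241 mol
Ni²⁺ + 2e⁻ → Ni, so n(Ni) = 7.241 / 2 = 3.621 mol
m = 3.621 × 58.69 = 213 g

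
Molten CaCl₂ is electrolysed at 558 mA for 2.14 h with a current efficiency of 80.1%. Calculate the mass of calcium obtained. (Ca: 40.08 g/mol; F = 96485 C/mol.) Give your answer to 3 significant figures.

Q = 0.558 × 7704 = 4299 C
n(e⁻) = 4299 / 96485 = 0.04456 mol
Ca²⁺ + 2e⁻ → Ca, so theoretical m(Ca) = 0.02228 × 40.08 = 0.8930 g
Actual mass = 80.1% × 0.8930 = 0.715 g

0.715 g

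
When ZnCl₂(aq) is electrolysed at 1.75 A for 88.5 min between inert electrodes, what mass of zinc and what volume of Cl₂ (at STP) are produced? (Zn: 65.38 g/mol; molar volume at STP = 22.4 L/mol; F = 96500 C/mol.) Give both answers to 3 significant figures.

Q = 1.75 × 5310 = 9293 C; n(e⁻) = 9293 / 96500 = 0.09630 mol
Cathode: Zn²⁺ + 2e⁻ → Zn → n(Zn) = 0.09630/2 = 0.04815 mol → 3.15 g
Anode: 2Cl⁻ → Cl₂ + 2e⁻ → n(Cl₂) = 0.09630/2 = 0.04815 mol → 1.08 L

3.15 g Zn; 1.08 L Cl₂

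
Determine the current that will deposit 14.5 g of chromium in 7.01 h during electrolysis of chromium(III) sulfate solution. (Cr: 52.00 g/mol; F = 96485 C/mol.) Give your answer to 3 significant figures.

3.20 A

n(Cr) = 14.5 / 52.00 = 0.2788 mol
Cr³⁺ + 3e⁻ → Cr, so n(e⁻) = 3 × 0.2788 = 0.8364 mol
Q = 0.8364 × 96485 = 80700 C
I = Q / t = 80700 / 25236 s = 3.20 A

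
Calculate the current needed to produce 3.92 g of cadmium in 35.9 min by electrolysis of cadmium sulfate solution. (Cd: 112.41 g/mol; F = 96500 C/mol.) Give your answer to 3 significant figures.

3.12 A

n(Cd) = 3.92 / 112.41 = 0.03487 mol
Cd²⁺ + 2e⁻ → Cd, so n(e⁻) = 2 × 0.03487 = 0.06974 mol
Q = 0.06974 × 96500 = 6730 C
I = Q / t = 6730 / 2154 s = 3.12 A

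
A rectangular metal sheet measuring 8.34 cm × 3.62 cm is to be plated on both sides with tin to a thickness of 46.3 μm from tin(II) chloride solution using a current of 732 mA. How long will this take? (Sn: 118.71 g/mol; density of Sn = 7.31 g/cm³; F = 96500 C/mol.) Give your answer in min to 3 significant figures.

75.7 min

Plated area = 2 × 8.34 × 3.62 = 60.38 cm²
Volume = 60.38 × 46.3×10⁻⁴ cm = 0.2796 cm³
m(Sn) = 0.2796 × 7.31 = 2.044 g
n(Sn) = 2.044 / 118.71 = 0.01722 mol; n(e⁻) = 2 × 0.01722 = 0.03444 mol
Q = 0.03444 × 96500 = 3323 C
t = 3323 / 0.732 = 4540 s = 75.7 min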